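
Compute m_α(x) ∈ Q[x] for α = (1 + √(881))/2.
m_α(x) = x^2 - x - 220

From 2α - 1 = √(881), squaring gives (2α - 1)^2 = 881, i.e. 4α^2 - 4α + 1 = 881, so α^2 - α + (1 - 881)/4 = 0. Since 881 ≡ 1 (mod 4), (1 - 881)/4 = -220 ∈ Z. The polynomial x^2 - x - 220 has discriminant 1 - 4·(-220) = 881, which is not a perfect square in Q (d = 881 is squarefree and ≠ 1), so x^2 - x - 220 is irreducible over Q. It is the minimal polynomial of α.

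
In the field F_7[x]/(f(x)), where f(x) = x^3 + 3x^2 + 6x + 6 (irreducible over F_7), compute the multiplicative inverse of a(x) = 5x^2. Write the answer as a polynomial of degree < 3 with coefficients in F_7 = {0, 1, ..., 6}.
a(x)^(-1) ≡ 4x^2 + x + 5 (mod f(x))

Since f is irreducible over F_7, F_7[x]/(f) is a field and a(x) ≠ 0 has an inverse. Apply the extended Euclidean algorithm to f(x) and a(x) in F_7[x]: f(x) = (3x + 2)·a(x) + (6x + 6);  a(x) = (2x + 5)·(6x + 6) + (5). The last nonzero remainder is the constant 5 = gcd(f, a) in F_7. Back-substituting through the division chain expresses 5 = s(x)·a(x) + t(x)·f(x) with s(x) ≡ 6x^2 + 5x + 4 (mod f), so (6x^2 + 5x + 4)·a(x) ≡ 5 (mod f). Multiplying by 5^(-1) ≡ 3 in F_7 gives a(x)^(-1) ≡ 3·(6x^2 + 5x + 4) ≡ 4x^2 + x + 5 (mod f). Check: (5x^2)·(4x^2 + x + 5) = 6x^4 + 5x^3 + 4x^2 ≡ 1 (mod x^3 + 3x^2 + 6x + 6).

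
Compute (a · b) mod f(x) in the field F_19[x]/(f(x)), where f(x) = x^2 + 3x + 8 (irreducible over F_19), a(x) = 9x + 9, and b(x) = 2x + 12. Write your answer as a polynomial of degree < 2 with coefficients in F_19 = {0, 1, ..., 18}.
a · b ≡ 15x + 2 (mod f(x))

Multiply in F_19[x]: a(x)·b(x) = (9x + 9)·(2x + 12) = 18x^2 + 12x + 13. This has degree ≥ 2, so divide by f(x) over F_19: 18x^2 + 12x + 13 = (18)·(x^2 + 3x + 8) + (15x + 2). Hence a·b ≡ 15x + 2 (mod f). (F_19[x]/(f) is a field with 19^2 = 361 elements since f is irreducible of degree 2.)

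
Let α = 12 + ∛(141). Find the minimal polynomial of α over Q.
m_α(x) = x^3 - 36x^2 + 432x - 1869

Set β = α - 12 = ∛(141), so β^3 = 141. Then (α - 12)^3 - 141 = 0, i.e. α is a root of g(x) = (x - 12)^3 - 141 = x^3 - 36x^2 + 432x - 1869. Since g(x) = h(x - 12) where h(x) = x^3 - 141, and h is irreducible over Q (because 141 is not a perfect cube, so h has no rational root, and a monic cubic with no rational root is irreducible), g is also irreducible (irreducibility is preserved under the substitution x → x - 12). Hence m_α(x) = x^3 - 36x^2 + 432x - 1869.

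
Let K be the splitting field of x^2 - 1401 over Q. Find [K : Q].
[K : Q] = 2

f(x) = x^2 - 1401 factors as (x - √1401)(x + √1401). The splitting field is K = Q(√1401). Since 1401 is squarefree and > 1, it is not a perfect square, so x^2 - 1401 is irreducible over Q and [Q(√1401) : Q] = 2. Hence [K : Q] = 2.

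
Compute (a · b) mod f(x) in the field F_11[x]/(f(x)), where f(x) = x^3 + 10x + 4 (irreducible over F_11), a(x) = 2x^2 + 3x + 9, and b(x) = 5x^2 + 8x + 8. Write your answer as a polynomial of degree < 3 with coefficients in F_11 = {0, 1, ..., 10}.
a · b ≡ 7x^2 + 10x + 3 (mod f(x))

Multiply in F_11[x]: a(x)·b(x) = (2x^2 + 3x + 9)·(5x^2 + 8x + 8) = 10x^4 + 9x^3 + 8x^2 + 8x + 6. This has degree ≥ 3, so divide by f(x) over F_11: 10x^4 + 9x^3 + 8x^2 + 8x + 6 = (10x + 9)·(x^3 + 10x + 4) + (7x^2 + 10x + 3). Hence a·b ≡ 7x^2 + 10x + 3 (mod f). (F_11[x]/(f) is a field with 11^3 = 1331 elements since f is irreducible of degree 3.)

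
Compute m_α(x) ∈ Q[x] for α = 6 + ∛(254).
m_α(x) = x^3 - 18x^2 + 108x - 470

Set β = α - 6 = ∛(254), so β^3 = 254. Then (α - 6)^3 - 254 = 0, i.e. α is a root of g(x) = (x - 6)^3 - 254 = x^3 - 18x^2 + 108x - 470. Since g(x) = h(x - 6) where h(x) = x^3 - 254, and h is irreducible over Q (because 254 is not a perfect cube, so h has no rational root, and a monic cubic with no rational root is irreducible), g is also irreducible (irreducibility is preserved under the substitution x → x - 6). Hence m_α(x) = x^3 - 18x^2 + 108x - 470.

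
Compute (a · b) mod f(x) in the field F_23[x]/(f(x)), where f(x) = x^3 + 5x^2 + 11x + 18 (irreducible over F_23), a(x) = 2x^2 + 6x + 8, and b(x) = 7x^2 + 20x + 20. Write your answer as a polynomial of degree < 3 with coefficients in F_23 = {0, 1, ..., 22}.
a · b ≡ 2x^2 + 11x + 13 (mod f(x))

Multiply in F_23[x]: a(x)·b(x) = (2x^2 + 6x + 8)·(7x^2 + 20x + 20) = 14x^4 + 13x^3 + 9x^2 + 4x + 22. This has degree ≥ 3, so divide by f(x) over F_23: 14x^4 + 13x^3 + 9x^2 + 4x + 22 = (14x + 12)·(x^3 + 5x^2 + 11x + 18) + (2x^2 + 11x + 13). Hence a·b ≡ 2x^2 + 11x + 13 (mod f). (F_23[x]/(f) is a field with 23^3 = 12167 elements since f is irreducible of degree 3.)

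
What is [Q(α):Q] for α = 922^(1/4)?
[Q(α):Q] = 4

α is a root of x^4 - 922. By Eisenstein's criterion at the prime p = 2 (which divides the constant term 922 but p^2 = 4 does not, since 922 is squarefree), x^4 - 922 is irreducible over Q. Hence [Q(α):Q] = 4.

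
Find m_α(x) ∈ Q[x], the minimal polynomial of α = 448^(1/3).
m_α(x) = x^3 - 448

α satisfies α^3 = 448, so x^3 - 448 annihilates α. By the rational root test, a rational root p/q (in lowest terms) of x^3 - 448 would satisfy p^3 = 448 q^3, forcing q = 1 and p^3 = 448; but 448 is not a perfect cube, contradiction. A monic cubic over Q with no rational root is irreducible (any nontrivial factorization would include a linear factor). Hence x^3 - 448 is the minimal polynomial of α, and in particular [Q(α):Q] = 3.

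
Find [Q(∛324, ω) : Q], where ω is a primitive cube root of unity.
[Q(∛324, ω) : Q] = 6

[Q(∛324):Q] = 3 (min poly x^3 - 324, irreducible since 324 is not a perfect cube). [Q(ω):Q] = 2 (min poly x^2 + x + 1). Since Q(∛324) ⊂ R and ω ∉ R, we have ω ∉ Q(∛324), so x^2 + x + 1 remains irreducible over Q(∛324) and [Q(∛324, ω) : Q(∛324)] = 2. By the tower law, [Q(∛324, ω) : Q] = 3 · 2 = 6. (In fact Q(∛324, ω) is the splitting field of x^3 - 324 over Q.)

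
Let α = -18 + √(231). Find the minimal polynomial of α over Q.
m_α(x) = x^2 + 36x + 93

From α + 18 = √(231), squaring gives (α + 18)^2 = 231, i.e. α^2 + 36α + 324 = 231, so α^2 + 36α + 93 = 0. The discriminant of x^2 + 36x + 93 is (36)^2 - 4·(93) = 1296 - 372 = 924, and 4·(231) is not a perfect square in Q since 231 is squarefree and ≠ 1. Hence x^2 + 36x + 93 is irreducible over Q and is the minimal polynomial of α.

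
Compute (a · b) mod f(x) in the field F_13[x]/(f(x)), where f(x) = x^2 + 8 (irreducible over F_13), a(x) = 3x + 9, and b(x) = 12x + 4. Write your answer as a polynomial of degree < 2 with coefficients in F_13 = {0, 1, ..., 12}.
a · b ≡ 3x + 8 (mod f(x))

Multiply in F_13[x]: a(x)·b(x) = (3x + 9)·(12x + 4) = 10x^2 + 3x + 10. This has degree ≥ 2, so divide by f(x) over F_13: 10x^2 + 3x + 10 = (10)·(x^2 + 8) + (3x + 8). Hence a·b ≡ 3x + 8 (mod f). (F_13[x]/(f) is a field with 13^2 = 169 elements since f is irreducible of degree 2.)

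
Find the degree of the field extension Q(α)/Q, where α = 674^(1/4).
[Q(α):Q] = 4

α is a root of x^4 - 674. By Eisenstein's criterion at the prime p = 2 (which divides the constant term 674 but p^2 = 4 does not, since 674 is squarefree), x^4 - 674 is irreducible over Q. Hence [Q(α):Q] = 4.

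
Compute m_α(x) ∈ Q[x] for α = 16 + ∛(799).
m_α(x) = x^3 - 48x^2 + 768x - 4895

Set β = α - 16 = ∛(799), so β^3 = 799. Then (α - 16)^3 - 799 = 0, i.e. α is a root of g(x) = (x - 16)^3 - 799 = x^3 - 48x^2 + 768x - 4895. Since g(x) = h(x - 16) where h(x) = x^3 - 799, and h is irreducible over Q (because 799 is not a perfect cube, so h has no rational root, and a monic cubic with no rational root is irreducible), g is also irreducible (irreducibility is preserved under the substitution x → x - 16). Hence m_α(x) = x^3 - 48x^2 + 768x - 4895.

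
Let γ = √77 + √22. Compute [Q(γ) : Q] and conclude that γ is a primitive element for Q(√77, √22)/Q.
[Q(γ) : Q] = 4 (equivalently, Q(γ) = Q(√77, √22))

Obviously Q(γ) ⊆ Q(√77, √22), and [Q(√77, √22):Q] = 4 (since 77, 22 are distinct squarefree integers > 1 with 1694 not a perfect square). To show equality we compute the minimal polynomial of γ. From γ = √77 + √22: γ^2 = 77 + 2√(1694) + 22 = 99 + 2√(1694), so γ^2 - 99 = 2√(1694); squaring, (γ^2 - 99)^2 = 4·1694, i.e. γ^4 - 198γ^2 + 9801 - 6776 = 0, i.e. γ^4 - 198γ^2 + 3025 = 0. So γ is a root of x^4 - 198x^2 + 3025. This polynomial is irreducible over Q: it has no rational root (each ±√77 ± √22 is irrational), and any factorization into two quadratics over Q would force √(1694) ∈ Q (pairing opposite roots) or √77, √22 ∈ Q (other pairings), all impossible. Hence [Q(γ):Q] = 4 = [Q(√77, √22):Q], so Q(γ) = Q(√77, √22).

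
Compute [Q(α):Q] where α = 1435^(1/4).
[Q(α):Q] = 4

α is a root of x^4 - 1435. By Eisenstein's criterion at the prime p = 5 (which divides the constant term 1435 but p^2 = 25 does not, since 1435 is squarefree), x^4 - 1435 is irreducible over Q. Hence [Q(α):Q] = 4.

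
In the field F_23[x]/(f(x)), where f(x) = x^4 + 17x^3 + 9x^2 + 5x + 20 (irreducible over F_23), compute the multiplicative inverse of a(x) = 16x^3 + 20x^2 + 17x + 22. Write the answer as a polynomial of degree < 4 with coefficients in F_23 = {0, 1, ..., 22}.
a(x)^(-1) ≡ 12x^3 + 15x^2 + 3x + 18 (mod f(x))

Since f is irreducible over F_23, F_23[x]/(f) is a field and a(x) ≠ 0 has an inverse. Apply the extended Euclidean algorithm to f(x) and a(x) in F_23[x]: f(x) = (13x + 15)·a(x) + (17x^2 + 16x + 12);  a(x) = (5x + 10)·(17x^2 + 16x + 12) + (4x + 17);  (17x^2 + 16x + 12) = (10x + 19)·(4x + 17) + (11). The last nonzero remainder is the constant 11 = gcd(f, a) in F_23. Back-substituting through the division chain expresses 11 = s(x)·a(x) + t(x)·f(x) with s(x) ≡ 17x^3 + 4x^2 + 10x + 14 (mod f), so (17x^3 + 4x^2 + 10x + 14)·a(x) ≡ 11 (mod f). Multiplying by 11^(-1) ≡ 21 in F_23 gives a(x)^(-1) ≡ 21·(17x^3 + 4x^2 + 10x + 14) ≡ 12x^3 + 15x^2 + 3x + 18 (mod f). Check: (16x^3 + 20x^2 + 17x + 22)·(12x^3 + 15x^2 + 3x + 18) = 8x^6 + 20x^5 + 16x^3 + 5x^2 + 4x + 5 ≡ 1 (mod x^4 + 17x^3 + 9x^2 + 5x + 20).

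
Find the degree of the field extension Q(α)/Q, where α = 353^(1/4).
[Q(α):Q] = 4

α is a root of x^4 - 353. By Eisenstein's criterion at the prime p = 353 (which divides the constant term 353 but p^2 = 124609 does not, since 353 is squarefree), x^4 - 353 is irreducible over Q. Hence [Q(α):Q] = 4.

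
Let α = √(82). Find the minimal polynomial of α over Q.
m_α(x) = x^2 - 82

α satisfies α^2 - 82 = 0, so x^2 - 82 annihilates α. Since d = 82 is squarefree and ≠ 1, it is not a perfect square in Q, so x^2 - 82 has no rational root and is therefore irreducible over Q (a degree-2 polynomial over a field is irreducible iff it has no root). Hence m_α(x) = x^2 - 82.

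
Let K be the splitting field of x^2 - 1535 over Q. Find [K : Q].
[K : Q] = 2

f(x) = x^2 - 1535 factors as (x - √1535)(x + √1535). The splitting field is K = Q(√1535). Since 1535 is squarefree and > 1, it is not a perfect square, so x^2 - 1535 is irreducible over Q and [Q(√1535) : Q] = 2. Hence [K : Q] = 2.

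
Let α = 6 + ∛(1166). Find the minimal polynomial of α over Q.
m_α(x) = x^3 - 18x^2 + 108x - 1382

Set β = α - 6 = ∛(1166), so β^3 = 1166. Then (α - 6)^3 - 1166 = 0, i.e. α is a root of g(x) = (x - 6)^3 - 1166 = x^3 - 18x^2 + 108x - 1382. Since g(x) = h(x - 6) where h(x) = x^3 - 1166, and h is irreducible over Q (because 1166 is not a perfect cube, so h has no rational root, and a monic cubic with no rational root is irreducible), g is also irreducible (irreducibility is preserved under the substitution x → x - 6). Hence m_α(x) = x^3 - 18x^2 + 108x - 1382.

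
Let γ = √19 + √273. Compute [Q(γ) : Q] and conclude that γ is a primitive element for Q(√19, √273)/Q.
[Q(γ) : Q] = 4 (equivalently, Q(γ) = Q(√19, √273))

Obviously Q(γ) ⊆ Q(√19, √273), and [Q(√19, √273):Q] = 4 (since 19, 273 are distinct squarefree integers > 1 with 5187 not a perfect square). To show equality we compute the minimal polynomial of γ. From γ = √19 + √273: γ^2 = 19 + 2√(5187) + 273 = 292 + 2√(5187), so γ^2 - 292 = 2√(5187); squaring, (γ^2 - 292)^2 = 4·5187, i.e. γ^4 - 584γ^2 + 85264 - 20748 = 0, i.e. γ^4 - 584γ^2 + 64516 = 0. So γ is a root of x^4 - 584x^2 + 64516. This polynomial is irreducible over Q: it has no rational root (each ±√19 ± √273 is irrational), and any factorization into two quadratics over Q would force √(5187) ∈ Q (pairing opposite roots) or √19, √273 ∈ Q (other pairings), all impossible. Hence [Q(γ):Q] = 4 = [Q(√19, √273):Q], so Q(γ) = Q(√19, √273).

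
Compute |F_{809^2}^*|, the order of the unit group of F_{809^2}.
|F_{809^2}^*| = 654480

F_{809^2} has 809^2 = 654481 elements; its multiplicative group consists of all nonzero elements, so |F_{809^2}^*| = 654481 - 1 = 654480. (It is cyclic since any finite subgroup of the multiplicative group of a field is cyclic.)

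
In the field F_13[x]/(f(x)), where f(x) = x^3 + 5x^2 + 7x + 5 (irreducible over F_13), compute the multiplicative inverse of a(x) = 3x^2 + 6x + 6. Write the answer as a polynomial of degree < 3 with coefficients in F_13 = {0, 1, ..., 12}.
a(x)^(-1) ≡ 4x^2 + 3x + 8 (mod f(x))

Since f is irreducible over F_13, F_13[x]/(f) is a field and a(x) ≠ 0 has an inverse. Apply the extended Euclidean algorithm to f(x) and a(x) in F_13[x]: f(x) = (9x + 1)·a(x) + (12x + 12);  a(x) = (10x + 10)·(12x + 12) + (3). The last nonzero remainder is the constant 3 = gcd(f, a) in F_13. Back-substituting through the division chain expresses 3 = s(x)·a(x) + t(x)·f(x) with s(x) ≡ 12x^2 + 9x + 11 (mod f), so (12x^2 + 9x + 11)·a(x) ≡ 3 (mod f). Multiplying by 3^(-1) ≡ 9 in F_13 gives a(x)^(-1) ≡ 9·(12x^2 + 9x + 11) ≡ 4x^2 + 3x + 8 (mod f). Check: (3x^2 + 6x + 6)·(4x^2 + 3x + 8) = 12x^4 + 7x^3 + x^2 + x + 9 ≡ 1 (mod x^3 + 5x^2 + 7x + 5).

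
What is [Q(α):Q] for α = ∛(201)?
[Q(α):Q] = 3

The minimal polynomial of α is x^3 - 201, irreducible over Q since 201 is not a perfect cube (so x^3 - 201 has no rational root). Hence [Q(α):Q] = deg(m_α) = 3.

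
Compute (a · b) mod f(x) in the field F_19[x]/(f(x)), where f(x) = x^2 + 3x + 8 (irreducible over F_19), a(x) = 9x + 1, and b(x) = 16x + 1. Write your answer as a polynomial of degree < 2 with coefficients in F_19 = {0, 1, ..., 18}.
a · b ≡ 11x + 8 (mod f(x))

Multiply in F_19[x]: a(x)·b(x) = (9x + 1)·(16x + 1) = 11x^2 + 6x + 1. This has degree ≥ 2, so divide by f(x) over F_19: 11x^2 + 6x + 1 = (11)·(x^2 + 3x + 8) + (11x + 8). Hence a·b ≡ 11x + 8 (mod f). (F_19[x]/(f) is a field with 19^2 = 361 elements since f is irreducible of degree 2.)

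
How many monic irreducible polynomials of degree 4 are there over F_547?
There are 22381431618 monic irreducible polynomials of degree 4 over F_547

Each element of F_{547^4} that lies in no proper subfield is a root of exactly one monic irreducible of degree 4 over F_547, and each such polynomial has 4 distinct roots in F_{547^4}. By Möbius inversion the count is N_547(4) = (1/4) Σ_{d|4} μ(4/d) · 547^d = (1/4)(μ(4)·547^1 + μ(2)·547^2 + μ(1)·547^4) = 89525726472/4 = 22381431618.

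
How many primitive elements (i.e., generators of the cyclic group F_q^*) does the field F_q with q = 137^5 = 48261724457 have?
There are φ(48261724456) = 20442240000 primitive elements

F_q^* is cyclic of order q - 1 = 48261724456. A cyclic group of order m has exactly φ(m) generators. Here m = 48261724456 = 2^3 · 11 · 17 · 101 · 319411, so the number of primitive elements is φ(48261724456) = 20442240000.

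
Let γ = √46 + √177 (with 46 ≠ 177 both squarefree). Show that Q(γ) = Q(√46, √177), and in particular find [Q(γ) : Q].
[Q(γ) : Q] = 4 (equivalently, Q(γ) = Q(√46, √177))

Obviously Q(γ) ⊆ Q(√46, √177), and [Q(√46, √177):Q] = 4 (since 46, 177 are distinct squarefree integers > 1 with 8142 not a perfect square). To show equality we compute the minimal polynomial of γ. From γ = √46 + √177: γ^2 = 46 + 2√(8142) + 177 = 223 + 2√(8142), so γ^2 - 223 = 2√(8142); squaring, (γ^2 - 223)^2 = 4·8142, i.e. γ^4 - 446γ^2 + 49729 - 32568 = 0, i.e. γ^4 - 446γ^2 + 17161 = 0. So γ is a root of x^4 - 446x^2 + 17161. This polynomial is irreducible over Q: it has no rational root (each ±√46 ± √177 is irrational), and any factorization into two quadratics over Q would force √(8142) ∈ Q (pairing opposite roots) or √46, √177 ∈ Q (other pairings), all impossible. Hence [Q(γ):Q] = 4 = [Q(√46, √177):Q], so Q(γ) = Q(√46, √177).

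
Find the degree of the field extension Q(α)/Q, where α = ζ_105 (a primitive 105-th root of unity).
[Q(α):Q] = 48

The minimal polynomial of ζ_105 over Q is the 105-th cyclotomic polynomial Φ_105(x), which is irreducible over Q and has degree φ(105) = 48. Hence [Q(α):Q] = φ(105) = 48.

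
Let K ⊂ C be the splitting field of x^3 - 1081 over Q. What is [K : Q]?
[K : Q] = 6

The roots of x^3 - 1081 are ∛1081, ω∛1081, ω^2∛1081 where ω = e^(2πi/3) is a primitive cube root of unity, so K = Q(∛1081, ω). Now [Q(∛1081):Q] = 3 (since 1081 is not a perfect cube, x^3 - 1081 is irreducible) and [Q(ω):Q] = 2. Both 2 and 3 divide [K:Q], and [K:Q] ≤ 3·2 = 6, so [K:Q] = 6. (Equivalently: Q(∛1081) ⊂ R but ω ∉ R, so [K : Q(∛1081)] = 2.)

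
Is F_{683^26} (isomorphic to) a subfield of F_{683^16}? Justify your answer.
No: F_{683^26} is not a subfield of F_{683^16}

F_{p^m} embeds in F_{p^n} iff m | n. Here 26 ∤ 16 (since 16 = 0·26 + 16 with remainder 16 ≠ 0), so F_{683^26} is not a subfield of F_{683^16}. Equivalently: if it were, the tower law would give 26 = [F_{683^26}:F_683] dividing [F_{683^16}:F_683] = 16, contradiction.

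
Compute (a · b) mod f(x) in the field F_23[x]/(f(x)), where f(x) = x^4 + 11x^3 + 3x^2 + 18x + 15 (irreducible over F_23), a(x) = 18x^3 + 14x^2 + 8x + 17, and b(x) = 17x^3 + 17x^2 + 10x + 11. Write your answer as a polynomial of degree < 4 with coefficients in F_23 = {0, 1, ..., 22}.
a · b ≡ 16x^3 + 5x^2 + 18x + 17 (mod f(x))

Multiply in F_23[x]: a(x)·b(x) = (18x^3 + 14x^2 + 8x + 17)·(17x^3 + 17x^2 + 10x + 11) = 7x^6 + 15x^5 + 2x^4 + 4x^3 + 17x^2 + 5x + 3. This has degree ≥ 4, so divide by f(x) over F_23: 7x^6 + 15x^5 + 2x^4 + 4x^3 + 17x^2 + 5x + 3 = (7x^2 + 7x + 19)·(x^4 + 11x^3 + 3x^2 + 18x + 15) + (16x^3 + 5x^2 + 18x + 17). Hence a·b ≡ 16x^3 + 5x^2 + 18x + 17 (mod f). (F_23[x]/(f) is a field with 23^4 = 279841 elements since f is irreducible of degree 4.)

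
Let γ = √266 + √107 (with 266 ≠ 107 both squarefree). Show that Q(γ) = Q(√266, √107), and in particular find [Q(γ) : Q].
[Q(γ) : Q] = 4 (equivalently, Q(γ) = Q(√266, √107))

Obviously Q(γ) ⊆ Q(√266, √107), and [Q(√266, √107):Q] = 4 (since 266, 107 are distinct squarefree integers > 1 with 28462 not a perfect square). To show equality we compute the minimal polynomial of γ. From γ = √266 + √107: γ^2 = 266 + 2√(28462) + 107 = 373 + 2√(28462), so γ^2 - 373 = 2√(28462); squaring, (γ^2 - 373)^2 = 4·28462, i.e. γ^4 - 746γ^2 + 139129 - 113848 = 0, i.e. γ^4 - 746γ^2 + 25281 = 0. So γ is a root of x^4 - 746x^2 + 25281. This polynomial is irreducible over Q: it has no rational root (each ±√266 ± √107 is irrational), and any factorization into two quadratics over Q would force √(28462) ∈ Q (pairing opposite roots) or √266, √107 ∈ Q (other pairings), all impossible. Hence [Q(γ):Q] = 4 = [Q(√266, √107):Q], so Q(γ) = Q(√266, √107).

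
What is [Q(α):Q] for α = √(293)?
[Q(α):Q] = 2

[Q(α):Q] equals the degree of the minimal polynomial of α. Here α^2 = 293 and x^2 - 293 is irreducible (d = 293 is squarefree, ≠ 1, hence not a square), so deg(m_α) = 2. Thus [Q(α):Q] = 2.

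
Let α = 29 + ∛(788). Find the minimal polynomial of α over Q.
m_α(x) = x^3 - 87x^2 + 2523x - 25177

Set β = α - 29 = ∛(788), so β^3 = 788. Then (α - 29)^3 - 788 = 0, i.e. α is a root of g(x) = (x - 29)^3 - 788 = x^3 - 87x^2 + 2523x - 25177. Since g(x) = h(x - 29) where h(x) = x^3 - 788, and h is irreducible over Q (because 788 is not a perfect cube, so h has no rational root, and a monic cubic with no rational root is irreducible), g is also irreducible (irreducibility is preserved under the substitution x → x - 29). Hence m_α(x) = x^3 - 87x^2 + 2523x - 25177.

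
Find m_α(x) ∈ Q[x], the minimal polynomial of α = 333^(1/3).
m_α(x) = x^3 - 333

α satisfies α^3 = 333, so x^3 - 333 annihilates α. By the rational root test, a rational root p/q (in lowest terms) of x^3 - 333 would satisfy p^3 = 333 q^3, forcing q = 1 and p^3 = 333; but 333 is not a perfect cube, contradiction. A monic cubic over Q with no rational root is irreducible (any nontrivial factorization would include a linear factor). Hence x^3 - 333 is the minimal polynomial of α, and in particular [Q(α):Q] = 3.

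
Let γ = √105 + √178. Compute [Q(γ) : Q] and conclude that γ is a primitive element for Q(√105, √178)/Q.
[Q(γ) : Q] = 4 (equivalently, Q(γ) = Q(√105, √178))

Obviously Q(γ) ⊆ Q(√105, √178), and [Q(√105, √178):Q] = 4 (since 105, 178 are distinct squarefree integers > 1 with 18690 not a perfect square). To show equality we compute the minimal polynomial of γ. From γ = √105 + √178: γ^2 = 105 + 2√(18690) + 178 = 283 + 2√(18690), so γ^2 - 283 = 2√(18690); squaring, (γ^2 - 283)^2 = 4·18690, i.e. γ^4 - 566γ^2 + 80089 - 74760 = 0, i.e. γ^4 - 566γ^2 + 5329 = 0. So γ is a root of x^4 - 566x^2 + 5329. This polynomial is irreducible over Q: it has no rational root (each ±√105 ± √178 is irrational), and any factorization into two quadratics over Q would force √(18690) ∈ Q (pairing opposite roots) or √105, √178 ∈ Q (other pairings), all impossible. Hence [Q(γ):Q] = 4 = [Q(√105, √178):Q], so Q(γ) = Q(√105, √178).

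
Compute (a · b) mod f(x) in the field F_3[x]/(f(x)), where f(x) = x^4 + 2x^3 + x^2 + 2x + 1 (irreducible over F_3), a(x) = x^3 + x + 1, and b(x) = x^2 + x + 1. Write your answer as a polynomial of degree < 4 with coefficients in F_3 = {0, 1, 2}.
a · b ≡ x^2 + 2 (mod f(x))

Multiply in F_3[x]: a(x)·b(x) = (x^3 + x + 1)·(x^2 + x + 1) = x^5 + x^4 + 2x^3 + 2x^2 + 2x + 1. This has degree ≥ 4, so divide by f(x) over F_3: x^5 + x^4 + 2x^3 + 2x^2 + 2x + 1 = (x + 2)·(x^4 + 2x^3 + x^2 + 2x + 1) + (x^2 + 2). Hence a·b ≡ x^2 + 2 (mod f). (F_3[x]/(f) is a field with 3^4 = 81 elements since f is irreducible of degree 4.)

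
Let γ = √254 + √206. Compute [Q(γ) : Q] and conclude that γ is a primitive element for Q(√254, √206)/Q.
[Q(γ) : Q] = 4 (equivalently, Q(γ) = Q(√254, √206))

Obviously Q(γ) ⊆ Q(√254, √206), and [Q(√254, √206):Q] = 4 (since 254, 206 are distinct squarefree integers > 1 with 52324 not a perfect square). To show equality we compute the minimal polynomial of γ. From γ = √254 + √206: γ^2 = 254 + 2√(52324) + 206 = 460 + 2√(52324), so γ^2 - 460 = 2√(52324); squaring, (γ^2 - 460)^2 = 4·52324, i.e. γ^4 - 920γ^2 + 211600 - 209296 = 0, i.e. γ^4 - 920γ^2 + 2304 = 0. So γ is a root of x^4 - 920x^2 + 2304. This polynomial is irreducible over Q: it has no rational root (each ±√254 ± √206 is irrational), and any factorization into two quadratics over Q would force √(52324) ∈ Q (pairing opposite roots) or √254, √206 ∈ Q (other pairings), all impossible. Hence [Q(γ):Q] = 4 = [Q(√254, √206):Q], so Q(γ) = Q(√254, √206).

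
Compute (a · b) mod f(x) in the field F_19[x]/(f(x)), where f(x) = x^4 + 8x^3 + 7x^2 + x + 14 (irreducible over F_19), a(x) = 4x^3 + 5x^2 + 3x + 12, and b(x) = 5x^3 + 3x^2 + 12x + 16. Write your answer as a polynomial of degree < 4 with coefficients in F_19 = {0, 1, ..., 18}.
a · b ≡ 4x^3 + x^2 + 4x + 14 (mod f(x))

Multiply in F_19[x]: a(x)·b(x) = (4x^3 + 5x^2 + 3x + 12)·(5x^3 + 3x^2 + 12x + 16) = x^6 + 18x^5 + 2x^4 + 3x^3 + 2x + 2. This has degree ≥ 4, so divide by f(x) over F_19: x^6 + 18x^5 + 2x^4 + 3x^3 + 2x + 2 = (x^2 + 10x + 10)·(x^4 + 8x^3 + 7x^2 + x + 14) + (4x^3 + x^2 + 4x + 14). Hence a·b ≡ 4x^3 + x^2 + 4x + 14 (mod f). (F_19[x]/(f) is a field with 19^4 = 130321 elements since f is irreducible of degree 4.)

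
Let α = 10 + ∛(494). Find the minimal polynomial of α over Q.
m_α(x) = x^3 - 30x^2 + 300x - 1494

Set β = α - 10 = ∛(494), so β^3 = 494. Then (α - 10)^3 - 494 = 0, i.e. α is a root of g(x) = (x - 10)^3 - 494 = x^3 - 30x^2 + 300x - 1494. Since g(x) = h(x - 10) where h(x) = x^3 - 494, and h is irreducible over Q (because 494 is not a perfect cube, so h has no rational root, and a monic cubic with no rational root is irreducible), g is also irreducible (irreducibility is preserved under the substitution x → x - 10). Hence m_α(x) = x^3 - 30x^2 + 300x - 1494.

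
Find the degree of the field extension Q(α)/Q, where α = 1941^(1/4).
[Q(α):Q] = 4

α is a root of x^4 - 1941. By Eisenstein's criterion at the prime p = 3 (which divides the constant term 1941 but p^2 = 9 does not, since 1941 is squarefree), x^4 - 1941 is irreducible over Q. Hence [Q(α):Q] = 4.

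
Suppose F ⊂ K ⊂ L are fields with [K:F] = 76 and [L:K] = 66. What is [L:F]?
[L:F] = 5016

The tower law says that for any tower of field extensions F ⊂ K ⊂ L with finite degrees, [L:F] = [L:K] · [K:F]. Here this gives [L:F] = 66 · 76 = 5016.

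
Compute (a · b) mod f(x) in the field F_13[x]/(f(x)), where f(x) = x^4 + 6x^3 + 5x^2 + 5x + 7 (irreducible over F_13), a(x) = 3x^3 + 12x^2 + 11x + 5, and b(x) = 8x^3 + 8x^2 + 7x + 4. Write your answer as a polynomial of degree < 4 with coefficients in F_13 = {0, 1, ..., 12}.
a · b ≡ 7x^3 + 12x^2 + 12x + 3 (mod f(x))

Multiply in F_13[x]: a(x)·b(x) = (3x^3 + 12x^2 + 11x + 5)·(8x^3 + 8x^2 + 7x + 4) = 11x^6 + 3x^5 + 10x^4 + 3x^3 + 9x^2 + x + 7. This has degree ≥ 4, so divide by f(x) over F_13: 11x^6 + 3x^5 + 10x^4 + 3x^3 + 9x^2 + x + 7 = (11x^2 + 2x + 8)·(x^4 + 6x^3 + 5x^2 + 5x + 7) + (7x^3 + 12x^2 + 12x + 3). Hence a·b ≡ 7x^3 + 12x^2 + 12x + 3 (mod f). (F_13[x]/(f) is a field with 13^4 = 28561 elements since f is irreducible of degree 4.)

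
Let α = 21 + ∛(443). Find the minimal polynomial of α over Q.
m_α(x) = x^3 - 63x^2 + 1323x - 9704

Set β = α - 21 = ∛(443), so β^3 = 443. Then (α - 21)^3 - 443 = 0, i.e. α is a root of g(x) = (x - 21)^3 - 443 = x^3 - 63x^2 + 1323x - 9704. Since g(x) = h(x - 21) where h(x) = x^3 - 443, and h is irreducible over Q (because 443 is not a perfect cube, so h has no rational root, and a monic cubic with no rational root is irreducible), g is also irreducible (irreducibility is preserved under the substitution x → x - 21). Hence m_α(x) = x^3 - 63x^2 + 1323x - 9704.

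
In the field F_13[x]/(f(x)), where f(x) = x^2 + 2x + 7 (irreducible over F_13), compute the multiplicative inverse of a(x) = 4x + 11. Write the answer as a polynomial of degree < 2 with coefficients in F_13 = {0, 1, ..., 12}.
a(x)^(-1) ≡ 11x + 8 (mod f(x))

Since f is irreducible over F_13, F_13[x]/(f) is a field and a(x) ≠ 0 has an inverse. Apply the extended Euclidean algorithm to f(x) and a(x) in F_13[x]: f(x) = (10x + 12)·a(x) + (5). The last nonzero remainder is the constant 5 = gcd(f, a) in F_13. Back-substituting through the division chain expresses 5 = s(x)·a(x) + t(x)·f(x) with s(x) ≡ 3x + 1 (mod f), so (3x + 1)·a(x) ≡ 5 (mod f). Multiplying by 5^(-1) ≡ 8 in F_13 gives a(x)^(-1) ≡ 8·(3x + 1) ≡ 11x + 8 (mod f). Check: (4x + 11)·(11x + 8) = 5x^2 + 10x + 10 ≡ 1 (mod x^2 + 2x + 7).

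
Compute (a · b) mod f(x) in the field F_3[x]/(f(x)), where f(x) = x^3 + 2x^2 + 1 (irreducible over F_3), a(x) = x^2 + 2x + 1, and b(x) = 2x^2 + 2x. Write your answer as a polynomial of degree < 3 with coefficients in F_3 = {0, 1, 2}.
a · b ≡ 2x^2 + 1 (mod f(x))

Multiply in F_3[x]: a(x)·b(x) = (x^2 + 2x + 1)·(2x^2 + 2x) = 2x^4 + 2x. This has degree ≥ 3, so divide by f(x) over F_3: 2x^4 + 2x = (2x + 2)·(x^3 + 2x^2 + 1) + (2x^2 + 1). Hence a·b ≡ 2x^2 + 1 (mod f). (F_3[x]/(f) is a field with 3^3 = 27 elements since f is irreducible of degree 3.)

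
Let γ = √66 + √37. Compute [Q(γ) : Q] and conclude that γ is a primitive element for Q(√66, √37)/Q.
[Q(γ) : Q] = 4 (equivalently, Q(γ) = Q(√66, √37))

Obviously Q(γ) ⊆ Q(√66, √37), and [Q(√66, √37):Q] = 4 (since 66, 37 are distinct squarefree integers > 1 with 2442 not a perfect square). To show equality we compute the minimal polynomial of γ. From γ = √66 + √37: γ^2 = 66 + 2√(2442) + 37 = 103 + 2√(2442), so γ^2 - 103 = 2√(2442); squaring, (γ^2 - 103)^2 = 4·2442, i.e. γ^4 - 206γ^2 + 10609 - 9768 = 0, i.e. γ^4 - 206γ^2 + 841 = 0. So γ is a root of x^4 - 206x^2 + 841. This polynomial is irreducible over Q: it has no rational root (each ±√66 ± √37 is irrational), and any factorization into two quadratics over Q would force √(2442) ∈ Q (pairing opposite roots) or √66, √37 ∈ Q (other pairings), all impossible. Hence [Q(γ):Q] = 4 = [Q(√66, √37):Q], so Q(γ) = Q(√66, √37).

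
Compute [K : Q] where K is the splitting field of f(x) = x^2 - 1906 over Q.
[K : Q] = 2

f(x) = x^2 - 1906 factors as (x - √1906)(x + √1906). The splitting field is K = Q(√1906). Since 1906 is squarefree and > 1, it is not a perfect square, so x^2 - 1906 is irreducible over Q and [Q(√1906) : Q] = 2. Hence [K : Q] = 2.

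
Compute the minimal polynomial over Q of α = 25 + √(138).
m_α(x) = x^2 - 50x + 487

From α - 25 = √(138), squaring gives (α - 25)^2 = 138, i.e. α^2 - 50α + 625 = 138, so α^2 - 50α + 487 = 0. The discriminant of x^2 - 50x + 487 is (-50)^2 - 4·(487) = 2500 - 1948 = 552, and 4·(138) is not a perfect square in Q since 138 is squarefree and ≠ 1. Hence x^2 - 50x + 487 is irreducible over Q and is the minimal polynomial of α.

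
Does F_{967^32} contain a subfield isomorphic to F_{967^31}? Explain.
No: F_{967^31} is not a subfield of F_{967^32}

F_{p^m} embeds in F_{p^n} iff m | n. Here 31 ∤ 32 (since 32 = 1·31 + 1 with remainder 1 ≠ 0), so F_{967^31} is not a subfield of F_{967^32}. Equivalently: if it were, the tower law would give 31 = [F_{967^31}:F_967] dividing [F_{967^32}:F_967] = 32, contradiction.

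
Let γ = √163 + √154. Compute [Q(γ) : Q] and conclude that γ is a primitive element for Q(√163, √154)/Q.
[Q(γ) : Q] = 4 (equivalently, Q(γ) = Q(√163, √154))

Obviously Q(γ) ⊆ Q(√163, √154), and [Q(√163, √154):Q] = 4 (since 163, 154 are distinct squarefree integers > 1 with 25102 not a perfect square). To show equality we compute the minimal polynomial of γ. From γ = √163 + √154: γ^2 = 163 + 2√(25102) + 154 = 317 + 2√(25102), so γ^2 - 317 = 2√(25102); squaring, (γ^2 - 317)^2 = 4·25102, i.e. γ^4 - 634γ^2 + 100489 - 100408 = 0, i.e. γ^4 - 634γ^2 + 81 = 0. So γ is a root of x^4 - 634x^2 + 81. This polynomial is irreducible over Q: it has no rational root (each ±√163 ± √154 is irrational), and any factorization into two quadratics over Q would force √(25102) ∈ Q (pairing opposite roots) or √163, √154 ∈ Q (other pairings), all impossible. Hence [Q(γ):Q] = 4 = [Q(√163, √154):Q], so Q(γ) = Q(√163, √154).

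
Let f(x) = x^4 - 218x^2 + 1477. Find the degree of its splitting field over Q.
[K : Q] = 4

Solving the quadratic in x^2: x^2 = (218 ± √(218^2 - 4·1477))/2 = (218 ± √41616)/2 = (218 ± 204)/2, giving x^2 = 211 or x^2 = 7. So f(x) = (x^2 - 211)(x^2 - 7) and the roots of f are ±√211, ±√7. Hence the splitting field is K = Q(√211, √7). Since 211 and 7 are distinct squarefree integers > 1, their product 1477 is not a perfect square, so √7 ∉ Q(√211). By the tower law [K:Q] = [Q(√211,√7):Q(√211)] · [Q(√211):Q] = 2 · 2 = 4.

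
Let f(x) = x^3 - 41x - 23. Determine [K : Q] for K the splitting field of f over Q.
[K : Q] = 6

By the rational root test, any rational root of the monic integer polynomial f(x) = x^3 - 41x - 23 must be an integer dividing the constant term -23, i.e. one of ±{1, 23}. Evaluating: f(1) = -63, f(-1) = 17, f(23) = 11201, f(-23) = -11247; none is 0, so f has no rational root and is therefore irreducible over Q (a cubic with no linear factor over a field is irreducible). For an irreducible cubic, the Galois group is A_3 or S_3 according as the discriminant disc(f) = -4a^3 - 27b^2 = -4·(-41)^3 - 27·(-23)^2 = 261401 is or is not a square in Q. Here disc(f) = 261401 is not a perfect square in Q, so the Galois group of f over Q is not contained in A_3 and must be all of S_3. The splitting field has degree |S_3| = 6 over Q, so [K : Q] = 6.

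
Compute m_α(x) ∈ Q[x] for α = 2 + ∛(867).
m_α(x) = x^3 - 6x^2 + 12x - 875

Set β = α - 2 = ∛(867), so β^3 = 867. Then (α - 2)^3 - 867 = 0, i.e. α is a root of g(x) = (x - 2)^3 - 867 = x^3 - 6x^2 + 12x - 875. Since g(x) = h(x - 2) where h(x) = x^3 - 867, and h is irreducible over Q (because 867 is not a perfect cube, so h has no rational root, and a monic cubic with no rational root is irreducible), g is also irreducible (irreducibility is preserved under the substitution x → x - 2). Hence m_α(x) = x^3 - 6x^2 + 12x - 875.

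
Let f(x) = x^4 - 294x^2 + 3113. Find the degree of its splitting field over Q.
[K : Q] = 4

Solving the quadratic in x^2: x^2 = (294 ± √(294^2 - 4·3113))/2 = (294 ± √73984)/2 = (294 ± 272)/2, giving x^2 = 11 or x^2 = 283. So f(x) = (x^2 - 11)(x^2 - 283) and the roots of f are ±√11, ±√283. Hence the splitting field is K = Q(√11, √283). Since 11 and 283 are distinct squarefree integers > 1, their product 3113 is not a perfect square, so √283 ∉ Q(√11). By the tower law [K:Q] = [Q(√11,√283):Q(√11)] · [Q(√11):Q] = 2 · 2 = 4.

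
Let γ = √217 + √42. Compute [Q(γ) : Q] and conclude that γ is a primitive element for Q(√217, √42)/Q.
[Q(γ) : Q] = 4 (equivalently, Q(γ) = Q(√217, √42))

Obviously Q(γ) ⊆ Q(√217, √42), and [Q(√217, √42):Q] = 4 (since 217, 42 are distinct squarefree integers > 1 with 9114 not a perfect square). To show equality we compute the minimal polynomial of γ. From γ = √217 + √42: γ^2 = 217 + 2√(9114) + 42 = 259 + 2√(9114), so γ^2 - 259 = 2√(9114); squaring, (γ^2 - 259)^2 = 4·9114, i.e. γ^4 - 518γ^2 + 67081 - 36456 = 0, i.e. γ^4 - 518γ^2 + 30625 = 0. So γ is a root of x^4 - 518x^2 + 30625. This polynomial is irreducible over Q: it has no rational root (each ±√217 ± √42 is irrational), and any factorization into two quadratics over Q would force √(9114) ∈ Q (pairing opposite roots) or √217, √42 ∈ Q (other pairings), all impossible. Hence [Q(γ):Q] = 4 = [Q(√217, √42):Q], so Q(γ) = Q(√217, √42).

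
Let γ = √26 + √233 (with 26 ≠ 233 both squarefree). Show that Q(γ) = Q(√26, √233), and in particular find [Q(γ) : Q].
[Q(γ) : Q] = 4 (equivalently, Q(γ) = Q(√26, √233))

Obviously Q(γ) ⊆ Q(√26, √233), and [Q(√26, √233):Q] = 4 (since 26, 233 are distinct squarefree integers > 1 with 6058 not a perfect square). To show equality we compute the minimal polynomial of γ. From γ = √26 + √233: γ^2 = 26 + 2√(6058) + 233 = 259 + 2√(6058), so γ^2 - 259 = 2√(6058); squaring, (γ^2 - 259)^2 = 4·6058, i.e. γ^4 - 518γ^2 + 67081 - 24232 = 0, i.e. γ^4 - 518γ^2 + 42849 = 0. So γ is a root of x^4 - 518x^2 + 42849. This polynomial is irreducible over Q: it has no rational root (each ±√26 ± √233 is irrational), and any factorization into two quadratics over Q would force √(6058) ∈ Q (pairing opposite roots) or √26, √233 ∈ Q (other pairings), all impossible. Hence [Q(γ):Q] = 4 = [Q(√26, √233):Q], so Q(γ) = Q(√26, √233).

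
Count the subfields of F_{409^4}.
F_{409^4} has 3 subfields

The subfields of F_{p^n} are exactly the fields F_{p^d} for d | n (each is the fixed field of the unique index-d subgroup of Gal(F_{p^n}/F_p) ≅ Z/nZ). The divisors of n = 4 are {1, 2, 4}, giving 3 subfields: F_{409^1}, F_{409^2}, F_{409^4}.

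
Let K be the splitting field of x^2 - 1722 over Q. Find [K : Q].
[K : Q] = 2

f(x) = x^2 - 1722 factors as (x - √1722)(x + √1722). The splitting field is K = Q(√1722). Since 1722 is squarefree and > 1, it is not a perfect square, so x^2 - 1722 is irreducible over Q and [Q(√1722) : Q] = 2. Hence [K : Q] = 2.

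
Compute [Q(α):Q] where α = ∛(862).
[Q(α):Q] = 3

The minimal polynomial of α is x^3 - 862, irreducible over Q since 862 is not a perfect cube (so x^3 - 862 has no rational root). Hence [Q(α):Q] = deg(m_α) = 3.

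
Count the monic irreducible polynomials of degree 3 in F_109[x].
There are 431640 monic irreducible polynomials of degree 3 over F_109

Each element of F_{109^3} that lies in no proper subfield is a root of exactly one monic irreducible of degree 3 over F_109, and each such polynomial has 3 distinct roots in F_{109^3}. By Möbius inversion the count is N_109(3) = (1/3) Σ_{d|3} μ(3/d) · 109^d = (1/3)(μ(3)·109^1 + μ(1)·109^3) = 1294920/3 = 431640.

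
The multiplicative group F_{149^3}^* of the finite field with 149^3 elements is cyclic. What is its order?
|F_{149^3}^*| = 3307948

F_{149^3} has 149^3 = 3307949 elements; its multiplicative group consists of all nonzero elements, so |F_{149^3}^*| = 3307949 - 1 = 3307948. (It is cyclic since any finite subgroup of the multiplicative group of a field is cyclic.)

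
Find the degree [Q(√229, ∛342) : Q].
[Q(√229, ∛342) : Q] = 6

Let L = Q(√229, ∛342). Since Q(√229) ⊂ L and [Q(√229):Q] = 2, the tower law gives 2 | [L:Q]. Likewise Q(∛342) ⊂ L with [Q(∛342):Q] = 3 (because 342 is not a perfect cube), so 3 | [L:Q]. As gcd(2,3) = 1, [L:Q] is divisible by 6. Conversely L is generated over Q by √229 and ∛342, so [L:Q] ≤ 2·3 = 6. Therefore [Q(√229, ∛342) : Q] = 6.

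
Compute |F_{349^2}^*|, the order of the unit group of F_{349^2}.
|F_{349^2}^*| = 121800

F_{349^2} has 349^2 = 121801 elements; its multiplicative group consists of all nonzero elements, so |F_{349^2}^*| = 121801 - 1 = 121800. (It is cyclic since any finite subgroup of the multiplicative group of a field is cyclic.)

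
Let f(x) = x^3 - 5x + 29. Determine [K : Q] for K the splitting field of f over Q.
[K : Q] = 6

By the rational root test, any rational root of the monic integer polynomial f(x) = x^3 - 5x + 29 must be an integer dividing the constant term 29, i.e. one of ±{1, 29}. Evaluating: f(1) = 25, f(-1) = 33, f(29) = 24273, f(-29) = -24215; none is 0, so f has no rational root and is therefore irreducible over Q (a cubic with no linear factor over a field is irreducible). For an irreducible cubic, the Galois group is A_3 or S_3 according as the discriminant disc(f) = -4a^3 - 27b^2 = -4·(-5)^3 - 27·(29)^2 = -22207 is or is not a square in Q. Here disc(f) = -22207 is not a perfect square in Q, so the Galois group of f over Q is not contained in A_3 and must be all of S_3. The splitting field has degree |S_3| = 6 over Q, so [K : Q] = 6.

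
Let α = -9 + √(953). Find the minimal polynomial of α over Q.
m_α(x) = x^2 + 18x - 872

From α + 9 = √(953), squaring gives (α + 9)^2 = 953, i.e. α^2 + 18α + 81 = 953, so α^2 + 18α - 872 = 0. The discriminant of x^2 + 18x - 872 is (18)^2 - 4·(-872) = 324 + 3488 = 3812, and 4·(953) is not a perfect square in Q since 953 is squarefree and ≠ 1. Hence x^2 + 18x - 872 is irreducible over Q and is the minimal polynomial of α.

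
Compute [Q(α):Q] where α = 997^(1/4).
[Q(α):Q] = 4

α is a root of x^4 - 997. By Eisenstein's criterion at the prime p = 997 (which divides the constant term 997 but p^2 = 994009 does not, since 997 is squarefree), x^4 - 997 is irreducible over Q. Hence [Q(α):Q] = 4.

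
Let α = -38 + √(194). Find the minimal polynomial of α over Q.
m_α(x) = x^2 + 76x + 1250

From α + 38 = √(194), squaring gives (α + 38)^2 = 194, i.e. α^2 + 76α + 1444 = 194, so α^2 + 76α + 1250 = 0. The discriminant of x^2 + 76x + 1250 is (76)^2 - 4·(1250) = 5776 - 5000 = 776, and 4·(194) is not a perfect square in Q since 194 is squarefree and ≠ 1. Hence x^2 + 76x + 1250 is irreducible over Q and is the minimal polynomial of α.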